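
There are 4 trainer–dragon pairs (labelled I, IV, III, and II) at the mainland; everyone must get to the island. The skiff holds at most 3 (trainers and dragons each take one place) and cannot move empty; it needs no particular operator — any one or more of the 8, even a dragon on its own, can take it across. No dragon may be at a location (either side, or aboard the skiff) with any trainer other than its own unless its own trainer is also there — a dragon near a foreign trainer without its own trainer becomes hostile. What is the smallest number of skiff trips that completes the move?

9

Counting alone: each trip to the island takes at most 3 across and each return brings at least 1 back, so after t trips out (and t−1 returns) at most 3t − (t−1) of the 8 are across; that first reaches 8 at t = 4, so at least 7 crossings are needed.
The safety rule pushes this higher. Following every safe sequence of crossings, the most of the 8 that can be at the island as the skiff arrives there on crossing 7 is 7 — never all 8.
So no plan with fewer than 9 crossings exists, and this one achieves 9:
1. dragon I and trainer I cross → the island.
2. trainer I crosses ← the mainland.
3. dragon IV, trainer I, and trainer IV cross → the island.
4. dragon I and trainer I cross ← the mainland.
5. trainer I, trainer II, and trainer III cross → the island.
6. dragon IV crosses ← the mainland.
7. dragon I and dragon IV cross → the island.
8. dragon I crosses ← the mainland.
9. dragon I, dragon II, and dragon III cross → the island.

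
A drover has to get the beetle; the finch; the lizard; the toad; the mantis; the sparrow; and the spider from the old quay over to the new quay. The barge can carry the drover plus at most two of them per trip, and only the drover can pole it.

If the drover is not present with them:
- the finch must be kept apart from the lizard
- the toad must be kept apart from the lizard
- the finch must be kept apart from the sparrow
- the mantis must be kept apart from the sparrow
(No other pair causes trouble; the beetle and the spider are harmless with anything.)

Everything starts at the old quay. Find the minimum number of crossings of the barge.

Counting alone: the drover can take at most 2 across per trip to the new quay, so moving all 7 needs at least 4 loaded trips out, with a return between consecutive ones — at least 7 crossings.
The safety rule pushes this higher. Following every safe sequence of crossings, the most of the 7 that can be at the new quay as the barge arrives there on crossing 7 is 6 — never all 7.
So no plan with fewer than 9 crossings exists, and this one achieves 9:
1. Drover goes to the new quay with the lizard and the sparrow.  [the old quay: the beetle, the finch, the mantis, the spider, the toad | the new quay: the lizard, the sparrow]
2. Drover goes back to the old quay alone.  [the old quay: the beetle, the finch, the mantis, the spider, the toad | the new quay: the lizard, the sparrow]
3. Drover goes to the new quay with the beetle.  [the old quay: the finch, the mantis, the spider, the toad | the new quay: the beetle, the lizard, the sparrow]
4. Drover goes back to the old quay alone.  [the old quay: the finch, the mantis, the spider, the toad | the new quay: the beetle, the lizard, the sparrow]
5. Drover goes to the new quay with the finch and the toad.  [the old quay: the mantis, the spider | the new quay: the beetle, the finch, the lizard, the sparrow, the toad]
6. Drover goes back to the old quay with the lizard and the sparrow.  [the old quay: the lizard, the mantis, the sparrow, the spider | the new quay: the beetle, the finch, the toad]
7. Drover goes to the new quay with the mantis and the spider.  [the old quay: the lizard, the sparrow | the new quay: the beetle, the finch, the mantis, the spider, the toad]
8. Drover goes back to the old quay alone.  [the old quay: the lizard, the sparrow | the new quay: the beetle, the finch, the mantis, the spider, the toad]
9. Drover goes to the new quay with the lizard and the sparrow.  [the old quay: — | the new quay: the beetle, the finch, the lizard, the mantis, the sparrow, the spider, the toad]

9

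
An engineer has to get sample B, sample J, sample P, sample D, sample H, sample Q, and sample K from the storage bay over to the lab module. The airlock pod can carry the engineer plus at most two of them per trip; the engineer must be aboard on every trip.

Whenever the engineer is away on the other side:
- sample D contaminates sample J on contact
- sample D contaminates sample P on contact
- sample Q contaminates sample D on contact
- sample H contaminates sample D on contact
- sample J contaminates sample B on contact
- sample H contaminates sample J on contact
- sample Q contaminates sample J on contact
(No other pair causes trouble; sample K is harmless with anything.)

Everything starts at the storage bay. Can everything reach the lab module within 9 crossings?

Counting alone: the engineer can take at most 2 across per trip to the lab module, so moving all 7 needs at least 4 loaded trips out, with a return between consecutive ones — at least 7 crossings.
The safety rule pushes this higher. Following every safe sequence of crossings, the most of the 7 that can be at the lab module as the airlock pod arrives there on crossings 7, 9 is 5, 6 respectively — never all 7.
So the move cannot be finished within 9 crossings. (The shortest complete plan takes 11:)
1. Engineer goes to the lab module with sample D and sample J.
2. Engineer goes back to the storage bay with sample J.
3. Engineer goes to the lab module with sample B and sample J.
4. Engineer goes back to the storage bay with sample J.
5. Engineer goes to the lab module with sample J and sample K.
6. Engineer goes back to the storage bay with sample J.
7. Engineer goes to the lab module with sample H and sample Q.
8. Engineer goes back to the storage bay with sample D.
9. Engineer goes to the lab module with sample J and sample P.
10. Engineer goes back to the storage bay with sample J.
11. Engineer goes to the lab module with sample D and sample J.

No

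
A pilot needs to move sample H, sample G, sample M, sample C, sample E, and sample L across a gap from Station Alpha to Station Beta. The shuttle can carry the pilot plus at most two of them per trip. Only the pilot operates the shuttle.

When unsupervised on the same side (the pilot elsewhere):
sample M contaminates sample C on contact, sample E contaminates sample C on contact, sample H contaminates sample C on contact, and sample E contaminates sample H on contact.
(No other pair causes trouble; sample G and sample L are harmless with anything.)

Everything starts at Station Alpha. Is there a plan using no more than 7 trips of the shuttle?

No

Counting alone: the pilot can take at most 2 across per trip to Station Beta, so moving all 6 needs at least 3 loaded trips out, with a return between consecutive ones — at least 5 crossings.
The safety rule pushes this higher. Following every safe sequence of crossings, the most of the 6 that can be at Station Beta as the shuttle arrives there on crossings 5, 7 is 4, 5 respectively — never all 6.
So the move cannot be finished within 7 crossings. (The shortest complete plan takes 9:)
1. Pilot goes to Station Beta with sample C and sample H.
2. Pilot goes back to Station Alpha with sample H.
3. Pilot goes to Station Beta with sample G and sample H.
4. Pilot goes back to Station Alpha with sample H.
5. Pilot goes to Station Beta with sample H and sample M.
6. Pilot goes back to Station Alpha with sample C.
7. Pilot goes to Station Beta with sample C and sample L.
8. Pilot goes back to Station Alpha with sample C.
9. Pilot goes to Station Beta with sample C and sample E.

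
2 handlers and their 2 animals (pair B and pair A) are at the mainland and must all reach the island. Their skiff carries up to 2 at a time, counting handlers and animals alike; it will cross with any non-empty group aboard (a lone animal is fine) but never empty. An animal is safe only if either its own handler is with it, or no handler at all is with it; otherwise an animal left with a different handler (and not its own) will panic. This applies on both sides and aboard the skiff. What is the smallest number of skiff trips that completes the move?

5

Counting alone: each trip to the island takes at most 2 across and each return brings at least 1 back, so after t trips out (and t−1 returns) at most 2t − (t−1) of the 4 are across; that first reaches 4 at t = 3, so at least 5 crossings are needed.
The plan below uses exactly 5 crossings, so it is optimal:
1. animal B and handler B cross → the island.
2. handler B crosses ← the mainland.
3. handler A and handler B cross → the island.
4. handler A crosses ← the mainland.
5. animal A and handler A cross → the island.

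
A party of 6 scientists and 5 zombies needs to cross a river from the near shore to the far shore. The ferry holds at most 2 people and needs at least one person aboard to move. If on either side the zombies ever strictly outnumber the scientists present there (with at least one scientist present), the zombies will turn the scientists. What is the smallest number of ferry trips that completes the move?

Counting alone: each trip to the far shore takes at most 2 across and each return brings at least 1 back, so after t trips out (and t−1 returns) at most 2t − (t−1) of the 11 are across; that first reaches 11 at t = 10, so at least 19 crossings are needed.
The plan below uses exactly 19 crossings, so it is optimal:
1. 2 zombies → the far shore.  (the near shore: 6S 3Z; the far shore: 0S 2Z)
2. 1 zombie ← the near shore.  (the near shore: 6S 4Z; the far shore: 0S 1Z)
3. 2 zombies → the far shore.  (the near shore: 6S 2Z; the far shore: 0S 3Z)
4. 1 zombie ← the near shore.  (the near shore: 6S 3Z; the far shore: 0S 2Z)
5. 2 scientists → the far shore.  (the near shore: 4S 3Z; the far shore: 2S 2Z)
6. 1 zombie ← the near shore.  (the near shore: 4S 4Z; the far shore: 2S 1Z)
7. 1 scientist and 1 zombie → the far shore.  (the near shore: 3S 3Z; the far shore: 3S 2Z)
8. 1 scientist ← the near shore.  (the near shore: 4S 3Z; the far shore: 2S 2Z)
9. 1 scientist and 1 zombie → the far shore.  (the near shore: 3S 2Z; the far shore: 3S 3Z)
10. 1 zombie ← the near shore.  (the near shore: 3S 3Z; the far shore: 3S 2Z)
11. 1 scientist and 1 zombie → the far shore.  (the near shore: 2S 2Z; the far shore: 4S 3Z)
12. 1 scientist ← the near shore.  (the near shore: 3S 2Z; the far shore: 3S 3Z)
13. 1 scientist and 1 zombie → the far shore.  (the near shore: 2S 1Z; the far shore: 4S 4Z)
14. 1 zombie ← the near shore.  (the near shore: 2S 2Z; the far shore: 4S 3Z)
15. 1 scientist and 1 zombie → the far shore.  (the near shore: 1S 1Z; the far shore: 5S 4Z)
16. 1 scientist ← the near shore.  (the near shore: 2S 1Z; the far shore: 4S 4Z)
17. 1 scientist and 1 zombie → the far shore.  (the near shore: 1S 0Z; the far shore: 5S 5Z)
18. 1 zombie ← the near shore.  (the near shore: 1S 1Z; the far shore: 5S 4Z)
19. 1 scientist and 1 zombie → the far shore.  (the near shore: 0S 0Z; the far shore: 6S 5Z)

19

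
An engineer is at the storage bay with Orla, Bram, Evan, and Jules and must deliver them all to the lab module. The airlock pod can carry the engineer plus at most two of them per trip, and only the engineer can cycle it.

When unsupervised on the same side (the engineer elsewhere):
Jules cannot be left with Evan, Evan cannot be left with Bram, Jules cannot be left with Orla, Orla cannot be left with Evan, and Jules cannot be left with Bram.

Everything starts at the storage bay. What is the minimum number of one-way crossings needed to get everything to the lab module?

Counting alone: the engineer can take at most 2 across per trip to the lab module, so moving all 4 needs at least 2 loaded trips out, with a return between consecutive ones — at least 3 crossings.
The safety rule pushes this higher. Following every safe sequence of crossings, the most of the 4 that can be at the lab module as the airlock pod arrives there on crossing 3 is 3 — never all 4.
So no plan with fewer than 5 crossings exists, and this one achieves 5:
1. Engineer goes to the lab module with Evan and Jules.  [the storage bay: Bram, Orla | the lab module: Evan, Jules]
2. Engineer goes back to the storage bay with Evan.  [the storage bay: Bram, Evan, Orla | the lab module: Jules]
3. Engineer goes to the lab module with Bram and Orla.  [the storage bay: Evan | the lab module: Bram, Jules, Orla]
4. Engineer goes back to the storage bay with Jules.  [the storage bay: Evan, Jules | the lab module: Bram, Orla]
5. Engineer goes to the lab module with Evan and Jules.  [the storage bay: — | the lab module: Bram, Evan, Jules, Orla]

5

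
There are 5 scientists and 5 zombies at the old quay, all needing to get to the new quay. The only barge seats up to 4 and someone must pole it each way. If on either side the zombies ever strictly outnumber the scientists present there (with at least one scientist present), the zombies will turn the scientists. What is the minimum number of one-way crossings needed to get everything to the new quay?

Counting alone: each trip to the new quay takes at most 4 across and each return brings at least 1 back, so after t trips out (and t−1 returns) at most 4t − (t−1) of the 10 are across; that first reaches 10 at t = 3, so at least 5 crossings are needed.
The safety rule pushes this higher. Following every safe sequence of crossings, the most of the 10 that can be at the new quay as the barge arrives there on crossing 5 is 9 — never all 10.
So no plan with fewer than 7 crossings exists, and this one achieves 7:
1. 2 zombies → the new quay.  (the old quay: 5S 3Z; the new quay: 0S 2Z)
2. 1 zombie ← the old quay.  (the old quay: 5S 4Z; the new quay: 0S 1Z)
3. 4 zombies → the new quay.  (the old quay: 5S 0Z; the new quay: 0S 5Z)
4. 1 zombie ← the old quay.  (the old quay: 5S 1Z; the new quay: 0S 4Z)
5. 4 scientists → the new quay.  (the old quay: 1S 1Z; the new quay: 4S 4Z)
6. 1 scientist and 1 zombie ← the old quay.  (the old quay: 2S 2Z; the new quay: 3S 3Z)
7. 2 scientists and 2 zombies → the new quay.  (the old quay: 0S 0Z; the new quay: 5S 5Z)

7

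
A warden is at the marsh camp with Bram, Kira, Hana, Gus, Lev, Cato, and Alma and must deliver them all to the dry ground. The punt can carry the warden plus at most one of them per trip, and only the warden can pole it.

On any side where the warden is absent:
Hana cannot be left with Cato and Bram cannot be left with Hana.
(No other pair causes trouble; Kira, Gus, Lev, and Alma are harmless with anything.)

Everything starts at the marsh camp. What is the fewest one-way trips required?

15

Counting alone: the warden can take at most 1 across per trip to the dry ground, so moving all 7 needs at least 7 loaded trips out, with a return between consecutive ones — at least 13 crossings.
The safety rule pushes this higher. Following every safe sequence of crossings, the most of the 7 that can be at the dry ground as the punt arrives there on crossing 13 is 6 — never all 7.
So no plan with fewer than 15 crossings exists, and this one achieves 15:
1. Warden goes to the dry ground with Hana.
2. Warden goes back to the marsh camp alone.
3. Warden goes to the dry ground with Bram.
4. Warden goes back to the marsh camp with Hana.
5. Warden goes to the dry ground with Cato.
6. Warden goes back to the marsh camp alone.
7. Warden goes to the dry ground with Kira.
8. Warden goes back to the marsh camp alone.
9. Warden goes to the dry ground with Gus.
10. Warden goes back to the marsh camp alone.
11. Warden goes to the dry ground with Lev.
12. Warden goes back to the marsh camp alone.
13. Warden goes to the dry ground with Alma.
14. Warden goes back to the marsh camp alone.
15. Warden goes to the dry ground with Hana.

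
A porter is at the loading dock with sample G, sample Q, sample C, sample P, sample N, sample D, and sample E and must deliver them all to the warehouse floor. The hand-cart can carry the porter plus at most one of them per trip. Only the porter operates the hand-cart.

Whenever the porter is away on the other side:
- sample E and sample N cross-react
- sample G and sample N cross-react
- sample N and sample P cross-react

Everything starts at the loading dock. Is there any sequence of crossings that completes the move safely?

Following every safe sequence of crossings from the start, the most of the 7 that can be at the warehouse floor as the hand-cart arrives there on crossings 1, 3, 5, 7, 9 is 1, 2, 3, 4, 5 respectively; the best ever achieved is 5 of 7.
From crossing 11 on, no configuration arises that was not already reachable earlier: only 72 distinct safe configurations (who is on which side, and where the hand-cart is) can ever be reached, none of them has everyone across, and every continuation just revisits them. So no valid plan exists.

No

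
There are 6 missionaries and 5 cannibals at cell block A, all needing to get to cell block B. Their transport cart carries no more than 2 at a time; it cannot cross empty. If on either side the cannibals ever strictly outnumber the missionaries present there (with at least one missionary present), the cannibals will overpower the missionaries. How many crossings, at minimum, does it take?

19

Counting alone: each trip to cell block B takes at most 2 across and each return brings at least 1 back, so after t trips out (and t−1 returns) at most 2t − (t−1) of the 11 are across; that first reaches 11 at t = 10, so at least 19 crossings are needed.
The plan below uses exactly 19 crossings, so it is optimal:
1. 2 cannibals → cell block B.  (cell block A: 6M 3C; cell block B: 0M 2C)
2. 1 cannibal ← cell block A.  (cell block A: 6M 4C; cell block B: 0M 1C)
3. 2 cannibals → cell block B.  (cell block A: 6M 2C; cell block B: 0M 3C)
4. 1 cannibal ← cell block A.  (cell block A: 6M 3C; cell block B: 0M 2C)
5. 2 missionaries → cell block B.  (cell block A: 4M 3C; cell block B: 2M 2C)
6. 1 cannibal ← cell block A.  (cell block A: 4M 4C; cell block B: 2M 1C)
7. 1 missionary and 1 cannibal → cell block B.  (cell block A: 3M 3C; cell block B: 3M 2C)
8. 1 missionary ← cell block A.  (cell block A: 4M 3C; cell block B: 2M 2C)
9. 1 missionary and 1 cannibal → cell block B.  (cell block A: 3M 2C; cell block B: 3M 3C)
10. 1 cannibal ← cell block A.  (cell block A: 3M 3C; cell block B: 3M 2C)
11. 1 missionary and 1 cannibal → cell block B.  (cell block A: 2M 2C; cell block B: 4M 3C)
12. 1 missionary ← cell block A.  (cell block A: 3M 2C; cell block B: 3M 3C)
13. 1 missionary and 1 cannibal → cell block B.  (cell block A: 2M 1C; cell block B: 4M 4C)
14. 1 cannibal ← cell block A.  (cell block A: 2M 2C; cell block B: 4M 3C)
15. 1 missionary and 1 cannibal → cell block B.  (cell block A: 1M 1C; cell block B: 5M 4C)
16. 1 missionary ← cell block A.  (cell block A: 2M 1C; cell block B: 4M 4C)
17. 1 missionary and 1 cannibal → cell block B.  (cell block A: 1M 0C; cell block B: 5M 5C)
18. 1 cannibal ← cell block A.  (cell block A: 1M 1C; cell block B: 5M 4C)
19. 1 missionary and 1 cannibal → cell block B.  (cell block A: 0M 0C; cell block B: 6M 5C)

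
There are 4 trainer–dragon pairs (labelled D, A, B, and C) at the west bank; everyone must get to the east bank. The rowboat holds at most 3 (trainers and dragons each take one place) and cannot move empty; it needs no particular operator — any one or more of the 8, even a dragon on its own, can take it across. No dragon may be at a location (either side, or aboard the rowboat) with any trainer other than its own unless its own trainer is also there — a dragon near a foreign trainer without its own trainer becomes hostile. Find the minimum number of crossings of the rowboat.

9

Counting alone: each trip to the east bank takes at most 3 across and each return brings at least 1 back, so after t trips out (and t−1 returns) at most 3t − (t−1) of the 8 are across; that first reaches 8 at t = 4, so at least 7 crossings are needed.
The safety rule pushes this higher. Following every safe sequence of crossings, the most of the 8 that can be at the east bank as the rowboat arrives there on crossing 7 is 7 — never all 8.
So no plan with fewer than 9 crossings exists, and this one achieves 9:
1. dragon D and trainer D cross → the east bank.
2. trainer D crosses ← the west bank.
3. dragon A, trainer A, and trainer D cross → the east bank.
4. dragon D and trainer D cross ← the west bank.
5. trainer B, trainer C, and trainer D cross → the east bank.
6. dragon A crosses ← the west bank.
7. dragon A and dragon D cross → the east bank.
8. dragon D crosses ← the west bank.
9. dragon B, dragon C, and dragon D cross → the east bank.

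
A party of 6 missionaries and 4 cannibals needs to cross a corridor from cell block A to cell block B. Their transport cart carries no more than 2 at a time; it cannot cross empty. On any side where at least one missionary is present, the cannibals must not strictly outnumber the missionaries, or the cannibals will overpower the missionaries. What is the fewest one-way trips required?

17

Counting alone: each trip to cell block B takes at most 2 across and each return brings at least 1 back, so after t trips out (and t−1 returns) at most 2t − (t−1) of the 10 are across; that first reaches 10 at t = 9, so at least 17 crossings are needed.
The plan below uses exactly 17 crossings, so it is optimal:
1. 2 cannibals → cell block B.  (cell block A: 6M 2C; cell block B: 0M 2C)
2. 1 cannibal ← cell block A.  (cell block A: 6M 3C; cell block B: 0M 1C)
3. 2 cannibals → cell block B.  (cell block A: 6M 1C; cell block B: 0M 3C)
4. 1 cannibal ← cell block A.  (cell block A: 6M 2C; cell block B: 0M 2C)
5. 2 missionaries → cell block B.  (cell block A: 4M 2C; cell block B: 2M 2C)
6. 1 cannibal ← cell block A.  (cell block A: 4M 3C; cell block B: 2M 1C)
7. 1 missionary and 1 cannibal → cell block B.  (cell block A: 3M 2C; cell block B: 3M 2C)
8. 1 cannibal ← cell block A.  (cell block A: 3M 3C; cell block B: 3M 1C)
9. 2 cannibals → cell block B.  (cell block A: 3M 1C; cell block B: 3M 3C)
10. 1 cannibal ← cell block A.  (cell block A: 3M 2C; cell block B: 3M 2C)
11. 1 missionary and 1 cannibal → cell block B.  (cell block A: 2M 1C; cell block B: 4M 3C)
12. 1 cannibal ← cell block A.  (cell block A: 2M 2C; cell block B: 4M 2C)
13. 2 cannibals → cell block B.  (cell block A: 2M 0C; cell block B: 4M 4C)
14. 1 cannibal ← cell block A.  (cell block A: 2M 1C; cell block B: 4M 3C)
15. 1 missionary and 1 cannibal → cell block B.  (cell block A: 1M 0C; cell block B: 5M 4C)
16. 1 cannibal ← cell block A.  (cell block A: 1M 1C; cell block B: 5M 3C)
17. 1 missionary and 1 cannibal → cell block B.  (cell block A: 0M 0C; cell block B: 6M 4C)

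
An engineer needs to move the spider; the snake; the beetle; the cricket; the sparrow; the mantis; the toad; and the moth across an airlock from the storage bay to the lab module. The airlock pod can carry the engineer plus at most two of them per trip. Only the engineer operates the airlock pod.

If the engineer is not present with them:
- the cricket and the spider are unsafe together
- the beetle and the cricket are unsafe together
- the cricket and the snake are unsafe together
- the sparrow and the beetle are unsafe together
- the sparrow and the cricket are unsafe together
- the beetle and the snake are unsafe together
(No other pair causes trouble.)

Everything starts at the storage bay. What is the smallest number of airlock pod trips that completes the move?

13

Counting alone: the engineer can take at most 2 across per trip to the lab module, so moving all 8 needs at least 4 loaded trips out, with a return between consecutive ones — at least 7 crossings.
The safety rule pushes this higher. Following every safe sequence of crossings, the most of the 8 that can be at the lab module as the airlock pod arrives there on crossings 7, 9, 11 is 5, 6, 7 respectively — never all 8.
So no plan with fewer than 13 crossings exists, and this one achieves 13:
1. Engineer goes to the lab module with the beetle and the cricket.
2. Engineer goes back to the storage bay with the beetle.
3. Engineer goes to the lab module with the beetle and the spider.
4. Engineer goes back to the storage bay with the cricket.
5. Engineer goes to the lab module with the snake and the sparrow.
6. Engineer goes back to the storage bay with the beetle.
7. Engineer goes to the lab module with the beetle and the mantis.
8. Engineer goes back to the storage bay with the beetle.
9. Engineer goes to the lab module with the beetle and the toad.
10. Engineer goes back to the storage bay with the beetle.
11. Engineer goes to the lab module with the beetle and the moth.
12. Engineer goes back to the storage bay with the beetle.
13. Engineer goes to the lab module with the beetle and the cricket.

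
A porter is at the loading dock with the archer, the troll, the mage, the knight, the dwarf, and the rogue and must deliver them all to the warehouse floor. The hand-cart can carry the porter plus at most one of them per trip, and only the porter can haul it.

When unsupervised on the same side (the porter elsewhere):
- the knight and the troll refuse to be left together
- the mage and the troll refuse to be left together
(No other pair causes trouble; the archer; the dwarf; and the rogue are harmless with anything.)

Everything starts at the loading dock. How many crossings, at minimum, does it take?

13

Counting alone: the porter can take at most 1 across per trip to the warehouse floor, so moving all 6 needs at least 6 loaded trips out, with a return between consecutive ones — at least 11 crossings.
The safety rule pushes this higher. Following every safe sequence of crossings, the most of the 6 that can be at the warehouse floor as the hand-cart arrives there on crossing 11 is 5 — never all 6.
So no plan with fewer than 13 crossings exists, and this one achieves 13:
1. Porter goes to the warehouse floor with the troll.  [the loading dock: the archer, the dwarf, the knight, the mage, the rogue | the warehouse floor: the troll]
2. Porter goes back to the loading dock alone.  [the loading dock: the archer, the dwarf, the knight, the mage, the rogue | the warehouse floor: the troll]
3. Porter goes to the warehouse floor with the archer.  [the loading dock: the dwarf, the knight, the mage, the rogue | the warehouse floor: the archer, the troll]
4. Porter goes back to the loading dock alone.  [the loading dock: the dwarf, the knight, the mage, the rogue | the warehouse floor: the archer, the troll]
5. Porter goes to the warehouse floor with the mage.  [the loading dock: the dwarf, the knight, the rogue | the warehouse floor: the archer, the mage, the troll]
6. Porter goes back to the loading dock with the troll.  [the loading dock: the dwarf, the knight, the rogue, the troll | the warehouse floor: the archer, the mage]
7. Porter goes to the warehouse floor with the knight.  [the loading dock: the dwarf, the rogue, the troll | the warehouse floor: the archer, the knight, the mage]
8. Porter goes back to the loading dock alone.  [the loading dock: the dwarf, the rogue, the troll | the warehouse floor: the archer, the knight, the mage]
9. Porter goes to the warehouse floor with the dwarf.  [the loading dock: the rogue, the troll | the warehouse floor: the archer, the dwarf, the knight, the mage]
10. Porter goes back to the loading dock alone.  [the loading dock: the rogue, the troll | the warehouse floor: the archer, the dwarf, the knight, the mage]
11. Porter goes to the warehouse floor with the rogue.  [the loading dock: the troll | the warehouse floor: the archer, the dwarf, the knight, the mage, the rogue]
12. Porter goes back to the loading dock alone.  [the loading dock: the troll | the warehouse floor: the archer, the dwarf, the knight, the mage, the rogue]
13. Porter goes to the warehouse floor with the troll.  [the loading dock: — | the warehouse floor: the archer, the dwarf, the knight, the mage, the rogue, the troll]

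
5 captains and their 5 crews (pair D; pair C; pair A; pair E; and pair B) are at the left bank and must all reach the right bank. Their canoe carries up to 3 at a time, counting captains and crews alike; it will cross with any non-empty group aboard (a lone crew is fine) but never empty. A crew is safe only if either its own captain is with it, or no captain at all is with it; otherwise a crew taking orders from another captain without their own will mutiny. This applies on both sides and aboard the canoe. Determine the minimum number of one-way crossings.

11

Counting alone: each trip to the right bank takes at most 3 across and each return brings at least 1 back, so after t trips out (and t−1 returns) at most 3t − (t−1) of the 10 are across; that first reaches 10 at t = 5, so at least 9 crossings are needed.
The safety rule pushes this higher. Following every safe sequence of crossings, the most of the 10 that can be at the right bank as the canoe arrives there on crossing 9 is 9 — never all 10.
So no plan with fewer than 11 crossings exists, and this one achieves 11:
1. captain D and crew D cross → the right bank.
2. captain D crosses ← the left bank.
3. crew A, crew C, and crew E cross → the right bank.
4. crew D crosses ← the left bank.
5. captain A, captain C, and captain E cross → the right bank.
6. captain C and crew C cross ← the left bank.
7. captain B, captain C, and captain D cross → the right bank.
8. crew A crosses ← the left bank.
9. crew C and crew D cross → the right bank.
10. crew D crosses ← the left bank.
11. crew A, crew B, and crew D cross → the right bank.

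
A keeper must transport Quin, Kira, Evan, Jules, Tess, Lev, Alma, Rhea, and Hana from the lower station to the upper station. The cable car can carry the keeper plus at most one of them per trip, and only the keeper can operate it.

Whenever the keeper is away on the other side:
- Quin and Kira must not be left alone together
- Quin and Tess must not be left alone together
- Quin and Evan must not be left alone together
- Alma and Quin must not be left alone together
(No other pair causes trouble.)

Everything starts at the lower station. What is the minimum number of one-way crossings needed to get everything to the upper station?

Following every safe sequence of crossings from the start, the most of the 9 that can be at the upper station as the cable car arrives there on crossings 1, 3, 5, 7, 9, 11 is 1, 2, 3, 4, 5, 6 respectively; the best ever achieved is 6 of 9.
From crossing 13 on, no configuration arises that was not already reachable earlier: only 176 distinct safe configurations (who is on which side, and where the cable car is) can ever be reached, none of them has everyone across, and every continuation just revisits them. So no valid plan exists.

impossible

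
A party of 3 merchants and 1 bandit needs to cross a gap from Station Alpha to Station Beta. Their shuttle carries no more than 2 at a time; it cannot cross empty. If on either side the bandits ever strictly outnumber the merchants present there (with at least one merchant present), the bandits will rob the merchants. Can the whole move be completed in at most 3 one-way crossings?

No

Counting alone: each trip to Station Beta takes at most 2 across and each return brings at least 1 back, so after t trips out (and t−1 returns) at most 2t − (t−1) of the 4 are across; that first reaches 4 at t = 3, so at least 5 crossings are needed.
Since 3 < 5, 3 crossings cannot be enough. (The shortest complete plan in fact takes 5:)
1. 1 merchant and 1 bandit → Station Beta.  (Station Alpha: 2M 0B; Station Beta: 1M 1B)
2. 1 bandit ← Station Alpha.  (Station Alpha: 2M 1B; Station Beta: 1M 0B)
3. 1 merchant and 1 bandit → Station Beta.  (Station Alpha: 1M 0B; Station Beta: 2M 1B)
4. 1 bandit ← Station Alpha.  (Station Alpha: 1M 1B; Station Beta: 2M 0B)
5. 1 merchant and 1 bandit → Station Beta.  (Station Alpha: 0M 0B; Station Beta: 3M 1B)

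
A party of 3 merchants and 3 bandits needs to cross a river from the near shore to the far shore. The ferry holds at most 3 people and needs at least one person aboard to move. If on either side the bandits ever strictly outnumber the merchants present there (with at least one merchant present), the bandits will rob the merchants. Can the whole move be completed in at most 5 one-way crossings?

Yes

Yes — this plan uses 5 crossings (≤ 5):
1. 2 bandits → the far shore.  (the near shore: 3M 1B; the far shore: 0M 2B)
2. 1 bandit ← the near shore.  (the near shore: 3M 2B; the far shore: 0M 1B)
3. 3 merchants → the far shore.  (the near shore: 0M 2B; the far shore: 3M 1B)
4. 1 bandit ← the near shore.  (the near shore: 0M 3B; the far shore: 3M 0B)
5. 3 bandits → the far shore.  (the near shore: 0M 0B; the far shore: 3M 3B)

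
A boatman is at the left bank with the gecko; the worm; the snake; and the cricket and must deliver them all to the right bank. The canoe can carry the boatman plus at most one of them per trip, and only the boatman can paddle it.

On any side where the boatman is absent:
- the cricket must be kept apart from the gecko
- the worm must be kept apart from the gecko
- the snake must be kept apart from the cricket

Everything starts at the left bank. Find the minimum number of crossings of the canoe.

impossible

Whatever the first load, the items left behind include a forbidden pair without the boatman. No opening move is safe, so no plan exists.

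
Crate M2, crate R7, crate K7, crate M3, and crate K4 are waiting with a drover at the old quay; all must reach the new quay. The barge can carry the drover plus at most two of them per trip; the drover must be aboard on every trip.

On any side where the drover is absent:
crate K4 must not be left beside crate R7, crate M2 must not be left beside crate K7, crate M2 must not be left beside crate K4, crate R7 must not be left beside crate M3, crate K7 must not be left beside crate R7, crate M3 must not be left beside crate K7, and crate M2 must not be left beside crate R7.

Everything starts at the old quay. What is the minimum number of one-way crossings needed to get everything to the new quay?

impossible

Whatever the first load, the items left behind include a forbidden pair without the drover. No opening move is safe, so no plan exists.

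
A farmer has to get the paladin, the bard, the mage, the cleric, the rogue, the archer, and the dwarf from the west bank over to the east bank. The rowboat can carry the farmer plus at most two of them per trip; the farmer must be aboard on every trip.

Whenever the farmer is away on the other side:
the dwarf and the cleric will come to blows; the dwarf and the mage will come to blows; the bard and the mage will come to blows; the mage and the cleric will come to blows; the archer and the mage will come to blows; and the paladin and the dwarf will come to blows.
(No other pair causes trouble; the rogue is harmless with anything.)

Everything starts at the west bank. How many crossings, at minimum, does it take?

11

Counting alone: the farmer can take at most 2 across per trip to the east bank, so moving all 7 needs at least 4 loaded trips out, with a return between consecutive ones — at least 7 crossings.
The safety rule pushes this higher. Following every safe sequence of crossings, the most of the 7 that can be at the east bank as the rowboat arrives there on crossings 7, 9 is 5, 6 respectively — never all 7.
So no plan with fewer than 11 crossings exists, and this one achieves 11:
1. Farmer goes to the east bank with the dwarf and the mage.
2. Farmer goes back to the west bank with the mage.
3. Farmer goes to the east bank with the mage and the paladin.
4. Farmer goes back to the west bank with the dwarf.
5. Farmer goes to the east bank with the bard and the cleric.
6. Farmer goes back to the west bank with the mage.
7. Farmer goes to the east bank with the mage and the rogue.
8. Farmer goes back to the west bank with the mage.
9. Farmer goes to the east bank with the archer and the mage.
10. Farmer goes back to the west bank with the mage.
11. Farmer goes to the east bank with the dwarf and the mage.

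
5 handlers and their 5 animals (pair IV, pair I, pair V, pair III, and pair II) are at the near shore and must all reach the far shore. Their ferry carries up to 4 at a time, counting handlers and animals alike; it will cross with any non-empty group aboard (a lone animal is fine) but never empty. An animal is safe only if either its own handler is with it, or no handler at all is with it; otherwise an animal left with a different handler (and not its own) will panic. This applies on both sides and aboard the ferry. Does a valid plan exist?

1. animal IV and handler IV cross → the far shore.
2. handler IV crosses ← the near shore.
3. animal I, animal II, animal III, and animal V cross → the far shore.
4. animal IV crosses ← the near shore.
5. handler I, handler II, handler III, and handler V cross → the far shore.
6. animal I and handler I cross ← the near shore.
7. animal I, animal IV, handler I, and handler IV cross → the far shore.

Yes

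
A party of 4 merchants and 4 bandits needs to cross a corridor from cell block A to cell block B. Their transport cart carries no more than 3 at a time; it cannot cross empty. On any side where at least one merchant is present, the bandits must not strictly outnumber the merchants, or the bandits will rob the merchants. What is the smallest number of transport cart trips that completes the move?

9

Counting alone: each trip to cell block B takes at most 3 across and each return brings at least 1 back, so after t trips out (and t−1 returns) at most 3t − (t−1) of the 8 are across; that first reaches 8 at t = 4, so at least 7 crossings are needed.
The safety rule pushes this higher. Following every safe sequence of crossings, the most of the 8 that can be at cell block B as the transport cart arrives there on crossing 7 is 7 — never all 8.
So no plan with fewer than 9 crossings exists, and this one achieves 9:
1. 2 bandits → cell block B.  (cell block A: 4M 2B; cell block B: 0M 2B)
2. 1 bandit ← cell block A.  (cell block A: 4M 3B; cell block B: 0M 1B)
3. 3 bandits → cell block B.  (cell block A: 4M 0B; cell block B: 0M 4B)
4. 1 bandit ← cell block A.  (cell block A: 4M 1B; cell block B: 0M 3B)
5. 3 merchants → cell block B.  (cell block A: 1M 1B; cell block B: 3M 3B)
6. 1 merchant and 1 bandit ← cell block A.  (cell block A: 2M 2B; cell block B: 2M 2B)
7. 2 merchants → cell block B.  (cell block A: 0M 2B; cell block B: 4M 2B)
8. 1 bandit ← cell block A.  (cell block A: 0M 3B; cell block B: 4M 1B)
9. 3 bandits → cell block B.  (cell block A: 0M 0B; cell block B: 4M 4B)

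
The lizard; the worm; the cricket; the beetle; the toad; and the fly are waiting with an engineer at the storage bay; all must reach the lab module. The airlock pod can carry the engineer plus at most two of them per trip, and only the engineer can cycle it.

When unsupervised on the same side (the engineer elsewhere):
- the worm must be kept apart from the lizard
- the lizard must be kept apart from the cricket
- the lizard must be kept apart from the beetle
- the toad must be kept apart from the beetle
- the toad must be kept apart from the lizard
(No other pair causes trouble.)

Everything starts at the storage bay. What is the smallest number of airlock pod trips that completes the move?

Counting alone: the engineer can take at most 2 across per trip to the lab module, so moving all 6 needs at least 3 loaded trips out, with a return between consecutive ones — at least 5 crossings.
The safety rule pushes this higher. Following every safe sequence of crossings, the most of the 6 that can be at the lab module as the airlock pod arrives there on crossings 5, 7 is 4, 5 respectively — never all 6.
So no plan with fewer than 9 crossings exists, and this one achieves 9:
1. Engineer goes to the lab module with the beetle and the lizard.  [the storage bay: the cricket, the fly, the toad, the worm | the lab module: the beetle, the lizard]
2. Engineer goes back to the storage bay with the lizard.  [the storage bay: the cricket, the fly, the lizard, the toad, the worm | the lab module: the beetle]
3. Engineer goes to the lab module with the lizard and the worm.  [the storage bay: the cricket, the fly, the toad | the lab module: the beetle, the lizard, the worm]
4. Engineer goes back to the storage bay with the lizard.  [the storage bay: the cricket, the fly, the lizard, the toad | the lab module: the beetle, the worm]
5. Engineer goes to the lab module with the cricket and the lizard.  [the storage bay: the fly, the toad | the lab module: the beetle, the cricket, the lizard, the worm]
6. Engineer goes back to the storage bay with the lizard.  [the storage bay: the fly, the lizard, the toad | the lab module: the beetle, the cricket, the worm]
7. Engineer goes to the lab module with the fly and the lizard.  [the storage bay: the toad | the lab module: the beetle, the cricket, the fly, the lizard, the worm]
8. Engineer goes back to the storage bay with the lizard.  [the storage bay: the lizard, the toad | the lab module: the beetle, the cricket, the fly, the worm]
9. Engineer goes to the lab module with the lizard and the toad.  [the storage bay: — | the lab module: the beetle, the cricket, the fly, the lizard, the toad, the worm]

9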